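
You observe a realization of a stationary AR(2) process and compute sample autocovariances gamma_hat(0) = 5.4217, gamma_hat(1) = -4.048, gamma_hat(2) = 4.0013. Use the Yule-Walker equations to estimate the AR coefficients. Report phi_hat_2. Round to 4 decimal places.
\hat\phi_{2} = 0.4080

The Yule-Walker equations for an AR(p) process read, in matrix form,
  Gamma_p phi = r_p,   with   (Gamma_p)_{ij} = gamma(|i - j|),
                       (r_p)_i = gamma(i),   i,j = 1..p.
Substitute the sample gammas (Toeplitz matrix and right-hand side of size 2):
  Gamma_p = [[5.4217, -4.048], [-4.048, 5.4217]]
  r_p     = [-4.048, 4.0013]
Written out:
  5.4217 phi_1 - 4.048 phi_2 = -4.048
  -4.048 phi_1 + 5.4217 phi_2 = 4.0013
Solve by Cramer's rule:
  det = gamma(0)^2 - gamma(1)^2 = (5.4217)^2 - (-4.048)^2 = 29.39483089 - 16.386304 = 13.00852689
  phi_hat_1 = [gamma(1) gamma(0) - gamma(1) gamma(2)] / det = [(-4.048)(5.4217) - (-4.048)(4.0013)] / 13.00852689 = -5.7497792 / 13.00852689 = -0.442
  phi_hat_2 = [gamma(0) gamma(2) - gamma(1)^2] / det = [(5.4217)(4.0013) - (-4.048)^2] / 13.00852689 = 5.30754421 / 13.00852689 = 0.408
So phi_hat = [-0.4420, 0.4080].
Therefore phi_hat_2 = 0.4080.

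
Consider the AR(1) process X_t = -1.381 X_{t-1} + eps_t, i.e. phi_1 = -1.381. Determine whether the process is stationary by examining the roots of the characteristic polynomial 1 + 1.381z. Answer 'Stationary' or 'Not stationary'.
\text{Not stationary}

The AR(p) characteristic polynomial is P(z) = 1 + 1.381z.
Stationarity requires all roots to lie outside the unit circle, i.e. |z| > 1 for every root.
This is linear in z: 1 + (1.381) z = 0  =>  z = -1/(1.381) = -0.724113,  |z| = 0.724113.
Moduli of all roots: 0.7241.
All moduli strictly greater than 1? No.
Verdict: Not stationary.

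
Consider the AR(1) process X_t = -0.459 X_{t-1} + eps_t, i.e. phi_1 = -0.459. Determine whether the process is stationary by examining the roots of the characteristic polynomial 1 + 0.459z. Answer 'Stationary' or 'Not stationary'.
\text{Stationary}

The AR(p) characteristic polynomial is P(z) = 1 + 0.459z.
Stationarity requires all roots to lie outside the unit circle, i.e. |z| > 1 for every root.
This is linear in z: 1 + (0.459) z = 0  =>  z = -1/(0.459) = -2.178649,  |z| = 2.178649.
Moduli of all roots: 2.1786.
All moduli strictly greater than 1? Yes.
Verdict: Stationary.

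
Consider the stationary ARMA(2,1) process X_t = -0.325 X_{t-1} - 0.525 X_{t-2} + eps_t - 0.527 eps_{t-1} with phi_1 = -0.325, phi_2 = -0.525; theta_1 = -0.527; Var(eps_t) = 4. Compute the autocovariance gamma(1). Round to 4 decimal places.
\gamma(1) = -3.2344

Multiply the model equation by X_{t-k} and take expectations. With theta_0 = psi_0 = 1 and psi_j the MA(infinity) weights, this gives
  gamma(k) - sum_i phi_i gamma(k-i) = c_k,
  c_k = sigma^2 * sum_{j=k..q} theta_j psi_{j-k}   (c_k = 0 for k > q),
using gamma(-m) = gamma(m).
psi-weights needed (psi_j = theta_j + sum_i phi_i psi_{j-i}):
  psi_1 = theta_1 + phi_1 = -0.527 + (-0.325) = -0.852
Right-hand sides:
  c_0 = sigma^2 (1 + theta_1 psi_1) = 4 * (1 + (-0.527)(-0.852)) = 4 * 1.449004 = 5.796016
  c_1 = sigma^2 theta_1 = 4 * (-0.527) = -2.108
  c_2 = 0
Equations for k = 0, 1, 2 (AR order 2, c_2 = 0):
  (E0) gamma(0) = phi_1 gamma(1) + phi_2 gamma(2) + c_0
  (E1) gamma(1) = phi_1 gamma(0) + phi_2 gamma(1) + c_1
  (E2) gamma(2) = phi_1 gamma(1) + phi_2 gamma(0)
From (E1): gamma(1) = A gamma(0) + B with
  A = phi_1 / (1 - phi_2) = -0.325 / 1.525 = -0.213115,   B = c_1 / (1 - phi_2) = -2.108 / 1.525 = -1.382295.
Insert (E2) into (E0): gamma(0) (1 - phi_2^2) = phi_1 (1 + phi_2) gamma(1) + c_0.
  phi_1 (1 + phi_2) = (-0.325)(0.475) = -0.154375,   1 - phi_2^2 = 0.724375.
Replace gamma(1) by A gamma(0) + B and collect gamma(0):
  gamma(0) [0.724375 - (-0.154375)(-0.213115)] = (-0.154375)(-1.382295) + 5.796016
  gamma(0) * 0.691475 = 6.009408
  gamma(0) = 6.009408 / 0.691475 = 8.690704.
  gamma(1) = A gamma(0) + B = (-0.213115)(8.690704) + (-1.382295) = -3.234412.
Therefore gamma(1) = -3.2344 (to 4 decimal places).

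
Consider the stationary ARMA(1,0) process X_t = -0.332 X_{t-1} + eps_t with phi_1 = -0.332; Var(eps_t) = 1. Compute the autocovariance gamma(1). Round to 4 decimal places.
\gamma(1) = -0.3731

Multiply the model equation by X_{t-k} and take expectations. With theta_0 = psi_0 = 1 and psi_j the MA(infinity) weights, this gives
  gamma(k) - sum_i phi_i gamma(k-i) = c_k,
  c_k = sigma^2 * sum_{j=k..q} theta_j psi_{j-k}   (c_k = 0 for k > q),
using gamma(-m) = gamma(m).
Pure AR (q = 0): c_0 = sigma^2 = 1, c_k = 0 for k >= 1.
Equations for k = 0 and k = 1 (AR order 1):
  gamma(0) = phi_1 gamma(1) + c_0
  gamma(1) = phi_1 gamma(0) + c_1
Substituting the second into the first: gamma(0) (1 - phi_1^2) = c_0 + phi_1 c_1, so
  gamma(0) = c_0 / (1 - phi_1^2) = 1 / (1 - (-0.332)^2) = 1 / 0.889776 = 1.123878.
  gamma(1) = phi_1 gamma(0) = (-0.332)(1.123878) = -0.373128.
Therefore gamma(1) = -0.3731 (to 4 decimal places).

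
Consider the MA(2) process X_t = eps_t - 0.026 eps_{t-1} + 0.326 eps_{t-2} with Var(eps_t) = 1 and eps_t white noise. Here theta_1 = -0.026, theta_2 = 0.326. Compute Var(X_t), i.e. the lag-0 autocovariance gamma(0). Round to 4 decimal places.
\gamma(0) = 1.1070

For an MA(q) process X_t = eps_t + sum_i theta_i eps_{t-i} with
Var(eps_t) = sigma^2, the variance is
  gamma(0) = sigma^2 * (1 + sum_i theta_i^2).
  sum_i theta_i^2 = (-0.026)^2 + (0.326)^2 = 0.000676 + 0.106276 = 0.106952.
  gamma(0) = 1 * (1 + 0.106952) = 1 * 1.106952 = 1.106952, which rounds to 1.1070.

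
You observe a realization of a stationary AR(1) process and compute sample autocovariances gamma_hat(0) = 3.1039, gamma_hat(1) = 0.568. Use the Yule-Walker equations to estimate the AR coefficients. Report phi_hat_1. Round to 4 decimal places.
\hat\phi_{1} = 0.1830

The Yule-Walker equations for an AR(p) process read, in matrix form,
  Gamma_p phi = r_p,   with   (Gamma_p)_{ij} = gamma(|i - j|),
                       (r_p)_i = gamma(i),   i,j = 1..p.
Substitute the sample gammas (Toeplitz matrix and right-hand side of size 1):
  Gamma_p = [[3.1039]]
  r_p     = [0.568]
With p = 1 this is the single equation gamma(0) phi_1 = gamma(1):
  phi_hat_1 = gamma(1) / gamma(0) = 0.568 / 3.1039 = 0.1830.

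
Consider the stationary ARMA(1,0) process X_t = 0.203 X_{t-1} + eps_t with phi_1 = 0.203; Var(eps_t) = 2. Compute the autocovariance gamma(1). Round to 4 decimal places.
\gamma(1) = 0.4234

Multiply the model equation by X_{t-k} and take expectations. With theta_0 = psi_0 = 1 and psi_j the MA(infinity) weights, this gives
  gamma(k) - sum_i phi_i gamma(k-i) = c_k,
  c_k = sigma^2 * sum_{j=k..q} theta_j psi_{j-k}   (c_k = 0 for k > q),
using gamma(-m) = gamma(m).
Pure AR (q = 0): c_0 = sigma^2 = 2, c_k = 0 for k >= 1.
Equations for k = 0 and k = 1 (AR order 1):
  gamma(0) = phi_1 gamma(1) + c_0
  gamma(1) = phi_1 gamma(0) + c_1
Substituting the second into the first: gamma(0) (1 - phi_1^2) = c_0 + phi_1 c_1, so
  gamma(0) = c_0 / (1 - phi_1^2) = 2 / (1 - (0.203)^2) = 2 / 0.958791 = 2.08596.
  gamma(1) = phi_1 gamma(0) = (0.203)(2.08596) = 0.42345.
Therefore gamma(1) = 0.4234 (to 4 decimal places).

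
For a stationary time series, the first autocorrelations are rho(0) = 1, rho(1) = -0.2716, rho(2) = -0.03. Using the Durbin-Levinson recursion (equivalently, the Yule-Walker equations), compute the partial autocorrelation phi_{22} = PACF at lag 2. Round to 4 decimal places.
\phi_{22} = -0.1120

The PACF at lag k is phi_{kk}, the last component of the solution
to the Yule-Walker system G_k phi = r_k where
  (G_k)_{ij} = rho(|i - j|), (r_k)_i = rho(i), i,j = 1..k.
Equivalently, Durbin-Levinson gives phi_{kk} iteratively:
  phi_{11} = rho(1)
  phi_{kk} = [rho(k) - sum_{j=1..k-1} phi_{k-1,j} rho(k-j)]
            / [1 - sum_{j=1..k-1} phi_{k-1,j} rho(j)],
  phi_{k,j} = phi_{k-1,j} - phi_{kk} phi_{k-1,k-j},  j = 1..k-1.
Step k = 1:
  phi_11 = rho(1) = -0.2716.
Step k = 2:
  phi_22 = [rho(2) - phi_11 rho(1)] / [1 - phi_11 rho(1)] = [-0.03 - (-0.2716)(-0.2716)] / [1 - (-0.2716)(-0.2716)]
         = -0.10376656 / 0.92623344 = -0.112.
Therefore phi_{22} = -0.1120.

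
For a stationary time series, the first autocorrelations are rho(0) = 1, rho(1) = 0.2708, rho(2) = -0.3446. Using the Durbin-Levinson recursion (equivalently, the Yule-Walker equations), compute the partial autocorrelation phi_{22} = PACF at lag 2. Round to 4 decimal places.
\phi_{22} = -0.4510

The PACF at lag k is phi_{kk}, the last component of the solution
to the Yule-Walker system G_k phi = r_k where
  (G_k)_{ij} = rho(|i - j|), (r_k)_i = rho(i), i,j = 1..k.
Equivalently, Durbin-Levinson gives phi_{kk} iteratively:
  phi_{11} = rho(1)
  phi_{kk} = [rho(k) - sum_{j=1..k-1} phi_{k-1,j} rho(k-j)]
            / [1 - sum_{j=1..k-1} phi_{k-1,j} rho(j)],
  phi_{k,j} = phi_{k-1,j} - phi_{kk} phi_{k-1,k-j},  j = 1..k-1.
Step k = 1:
  phi_11 = rho(1) = 0.2708.
Step k = 2:
  phi_22 = [rho(2) - phi_11 rho(1)] / [1 - phi_11 rho(1)] = [-0.3446 - (0.2708)(0.2708)] / [1 - (0.2708)(0.2708)]
         = -0.41793264 / 0.92666736 = -0.451.
Therefore phi_{22} = -0.4510.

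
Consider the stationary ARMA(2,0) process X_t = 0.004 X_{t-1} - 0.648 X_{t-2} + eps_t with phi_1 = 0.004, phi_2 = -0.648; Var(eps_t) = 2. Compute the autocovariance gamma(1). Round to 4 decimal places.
\gamma(1) = 0.0084

Multiply the model equation by X_{t-k} and take expectations. With theta_0 = psi_0 = 1 and psi_j the MA(infinity) weights, this gives
  gamma(k) - sum_i phi_i gamma(k-i) = c_k,
  c_k = sigma^2 * sum_{j=k..q} theta_j psi_{j-k}   (c_k = 0 for k > q),
using gamma(-m) = gamma(m).
Pure AR (q = 0): c_0 = sigma^2 = 2, c_k = 0 for k >= 1.
Equations for k = 0, 1, 2 (AR order 2, c_2 = 0):
  (E0) gamma(0) = phi_1 gamma(1) + phi_2 gamma(2) + c_0
  (E1) gamma(1) = phi_1 gamma(0) + phi_2 gamma(1) + c_1
  (E2) gamma(2) = phi_1 gamma(1) + phi_2 gamma(0)
From (E1): gamma(1) = A gamma(0) + B with
  A = phi_1 / (1 - phi_2) = 0.004 / 1.648 = 0.002427,   B = c_1 / (1 - phi_2) = 0 / 1.648 = 0.
Insert (E2) into (E0): gamma(0) (1 - phi_2^2) = phi_1 (1 + phi_2) gamma(1) + c_0.
  phi_1 (1 + phi_2) = (0.004)(0.352) = 0.001408,   1 - phi_2^2 = 0.580096.
Replace gamma(1) by A gamma(0) + B and collect gamma(0):
  gamma(0) [0.580096 - (0.001408)(0.002427)] = c_0 = 2
  gamma(0) * 0.580093 = 2
  gamma(0) = 2 / 0.580093 = 3.447726.
  gamma(1) = A gamma(0) = (0.002427)(3.447726) = 0.008368.
Therefore gamma(1) = 0.0084 (to 4 decimal places).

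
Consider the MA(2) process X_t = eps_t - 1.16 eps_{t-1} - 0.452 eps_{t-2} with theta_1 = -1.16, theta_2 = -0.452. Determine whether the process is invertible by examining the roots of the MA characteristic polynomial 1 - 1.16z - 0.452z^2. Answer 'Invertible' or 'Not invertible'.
\text{Not invertible}

The MA(q) characteristic polynomial is P(z) = 1 - 1.16z - 0.452z^2.
Invertibility requires all roots to lie outside the unit circle, i.e. |z| > 1 for every root.
Set 1 + (-1.16) z + (-0.452) z^2 = 0, i.e. a z^2 + b z + c = 0 with a = -0.452, b = -1.16, c = 1.
Discriminant D = b^2 - 4ac = (-1.16)^2 - 4*(-0.452)*1 = 1.3456 - (-1.808) = 3.1536.
D >= 0, so the roots are real: z = (-b +/- sqrt(D)) / (2a) = (1.16 +/- 1.775838) / (-0.904).
  z_1 = (1.16 + 1.775838) / (-0.904) = -3.2476,   |z_1| = 3.2476.
  z_2 = (1.16 - 1.775838) / (-0.904) = 0.6812,   |z_2| = 0.6812.
Moduli of all roots: 3.2476, 0.6812.
All moduli strictly greater than 1? No.
Verdict: Not invertible.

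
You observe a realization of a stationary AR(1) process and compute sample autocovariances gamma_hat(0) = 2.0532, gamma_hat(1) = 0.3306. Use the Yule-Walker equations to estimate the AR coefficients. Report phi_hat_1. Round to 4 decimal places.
\hat\phi_{1} = 0.1610

The Yule-Walker equations for an AR(p) process read, in matrix form,
  Gamma_p phi = r_p,   with   (Gamma_p)_{ij} = gamma(|i - j|),
                       (r_p)_i = gamma(i),   i,j = 1..p.
Substitute the sample gammas (Toeplitz matrix and right-hand side of size 1):
  Gamma_p = [[2.0532]]
  r_p     = [0.3306]
With p = 1 this is the single equation gamma(0) phi_1 = gamma(1):
  phi_hat_1 = gamma(1) / gamma(0) = 0.3306 / 2.0532 = 0.1610.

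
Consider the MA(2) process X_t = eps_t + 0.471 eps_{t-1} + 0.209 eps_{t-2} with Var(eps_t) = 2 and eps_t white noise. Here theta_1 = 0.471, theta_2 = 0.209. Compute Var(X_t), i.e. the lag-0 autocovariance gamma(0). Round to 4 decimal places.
\gamma(0) = 2.5310

For an MA(q) process X_t = eps_t + sum_i theta_i eps_{t-i} with
Var(eps_t) = sigma^2, the variance is
  gamma(0) = sigma^2 * (1 + sum_i theta_i^2).
  sum_i theta_i^2 = (0.471)^2 + (0.209)^2 = 0.221841 + 0.043681 = 0.265522.
  gamma(0) = 2 * (1 + 0.265522) = 2 * 1.265522 = 2.531044, which rounds to 2.5310.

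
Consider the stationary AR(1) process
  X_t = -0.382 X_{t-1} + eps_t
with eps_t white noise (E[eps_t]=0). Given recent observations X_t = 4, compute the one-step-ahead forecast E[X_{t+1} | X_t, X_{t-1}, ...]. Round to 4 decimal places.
E[X_{t+1} \mid \mathcal F_t] = -1.5280

For an AR(p) model X_t = c + sum_i phi_i X_{t-i} + eps_t, the
one-step-ahead conditional mean is
  E[X_{t+1} | X_t, ...] = c + sum_i phi_i X_{t+1-i}.
Substitute known values:
  E[X_{t+1} | ...] = (-0.382) * (4)
                   = -1.5280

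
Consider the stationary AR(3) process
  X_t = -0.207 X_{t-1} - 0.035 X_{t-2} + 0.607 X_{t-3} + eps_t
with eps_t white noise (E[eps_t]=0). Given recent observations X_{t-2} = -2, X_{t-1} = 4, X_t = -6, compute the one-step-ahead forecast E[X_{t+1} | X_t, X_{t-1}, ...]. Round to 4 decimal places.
E[X_{t+1} \mid \mathcal F_t] = -0.1120

For an AR(p) model X_t = c + sum_i phi_i X_{t-i} + eps_t, the
one-step-ahead conditional mean is
  E[X_{t+1} | X_t, ...] = c + sum_i phi_i X_{t+1-i}.
Substitute known values:
  E[X_{t+1} | ...] = (-0.207) * (-6) + (-0.035) * (4) + (0.607) * (-2)
                   = -0.1120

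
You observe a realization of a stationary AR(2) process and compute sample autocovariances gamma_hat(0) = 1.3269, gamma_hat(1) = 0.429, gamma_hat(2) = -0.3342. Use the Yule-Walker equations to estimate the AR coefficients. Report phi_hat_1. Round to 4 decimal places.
\hat\phi_{1} = 0.4520

The Yule-Walker equations for an AR(p) process read, in matrix form,
  Gamma_p phi = r_p,   with   (Gamma_p)_{ij} = gamma(|i - j|),
                       (r_p)_i = gamma(i),   i,j = 1..p.
Substitute the sample gammas (Toeplitz matrix and right-hand side of size 2):
  Gamma_p = [[1.3269, 0.429], [0.429, 1.3269]]
  r_p     = [0.429, -0.3342]
Written out:
  1.3269 phi_1 + 0.429 phi_2 = 0.429
  0.429 phi_1 + 1.3269 phi_2 = -0.3342
Solve by Cramer's rule:
  det = gamma(0)^2 - gamma(1)^2 = (1.3269)^2 - (0.429)^2 = 1.76066361 - 0.184041 = 1.57662261
  phi_hat_1 = [gamma(1) gamma(0) - gamma(1) gamma(2)] / det = [(0.429)(1.3269) - (0.429)(-0.3342)] / 1.57662261 = 0.7126119 / 1.57662261 = 0.452
  phi_hat_2 = [gamma(0) gamma(2) - gamma(1)^2] / det = [(1.3269)(-0.3342) - (0.429)^2] / 1.57662261 = -0.62749098 / 1.57662261 = -0.398
So phi_hat = [0.4520, -0.3980].
Therefore phi_hat_1 = 0.4520.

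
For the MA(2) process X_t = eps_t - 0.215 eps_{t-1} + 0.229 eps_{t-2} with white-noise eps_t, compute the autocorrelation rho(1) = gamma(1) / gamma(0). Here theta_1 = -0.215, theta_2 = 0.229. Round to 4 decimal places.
\rho(1) = -0.2405

For an MA(q) process with theta_0 = 1, the autocovariance is
  gamma(k) = sigma^2 * sum_{i=0..q-k} theta_i * theta_{i+k},
and rho(k) = gamma(k) / gamma(0). Sigma^2 cancels.
  numerator   = (1)*(-0.215) + (-0.215)*(0.229) = -0.264235.
  denominator = (1)^2 + (-0.215)^2 + (0.229)^2 = 1.098666.
  rho(1) = -0.264235 / 1.098666 = -0.2405.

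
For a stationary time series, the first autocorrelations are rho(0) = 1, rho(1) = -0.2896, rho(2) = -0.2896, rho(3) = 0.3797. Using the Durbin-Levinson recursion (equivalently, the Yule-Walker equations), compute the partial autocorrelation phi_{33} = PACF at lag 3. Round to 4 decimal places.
\phi_{33} = 0.1880

The PACF at lag k is phi_{kk}, the last component of the solution
to the Yule-Walker system G_k phi = r_k where
  (G_k)_{ij} = rho(|i - j|), (r_k)_i = rho(i), i,j = 1..k.
Equivalently, Durbin-Levinson gives phi_{kk} iteratively:
  phi_{11} = rho(1)
  phi_{kk} = [rho(k) - sum_{j=1..k-1} phi_{k-1,j} rho(k-j)]
            / [1 - sum_{j=1..k-1} phi_{k-1,j} rho(j)],
  phi_{k,j} = phi_{k-1,j} - phi_{kk} phi_{k-1,k-j},  j = 1..k-1.
Step k = 1:
  phi_11 = rho(1) = -0.2896.
Step k = 2:
  phi_22 = [rho(2) - phi_11 rho(1)] / [1 - phi_11 rho(1)] = [-0.2896 - (-0.2896)(-0.2896)] / [1 - (-0.2896)(-0.2896)]
         = -0.37346816 / 0.91613184 = -0.407658.
  Update: phi_21 = phi_11 - phi_22 phi_11 = -0.2896 - (-0.407658)(-0.2896) = -0.407658.
Step k = 3:
  phi_33 = [rho(3) - phi_21 rho(2) - phi_22 rho(1)] / [1 - phi_21 rho(1) - phi_22 rho(2)]
    numerator   = 0.3797 - (-0.407658)(-0.2896) - (-0.407658)(-0.2896) = 0.14358468
    denominator = 1 - (-0.407658)(-0.2896) - (-0.407658)(-0.2896) = 0.76388468
  phi_33 = 0.14358468 / 0.76388468 = 0.188.
Therefore phi_{33} = 0.1880.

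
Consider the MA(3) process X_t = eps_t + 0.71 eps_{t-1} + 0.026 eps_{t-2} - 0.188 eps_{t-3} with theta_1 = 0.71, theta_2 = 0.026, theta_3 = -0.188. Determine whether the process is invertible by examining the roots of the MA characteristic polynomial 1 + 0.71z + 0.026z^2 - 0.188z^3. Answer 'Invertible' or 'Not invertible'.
\text{Invertible}

The MA(q) characteristic polynomial is P(z) = 1 + 0.71z + 0.026z^2 - 0.188z^3.
Invertibility requires all roots to lie outside the unit circle, i.e. |z| > 1 for every root.
Degree 3: look for a simple real root z0 first, then factor out (1 - z/z0) and solve the remaining quadratic.
Testing z0 = 2.5: P(2.5) = 1 + (0.71)(2.5) + (0.026)(2.5)^2 + (-0.188)(2.5)^3
  = 1 + (1.775) + (0.1625) + (-2.9375) = 0.  So z_0 = 2.5 is a root, |z_0| = 2.5.
Divide out the factor (1 - 0.4 z) = (1 - z/z0) (since 1/z0 = 0.4):
  P(z) = (1 - 0.4 z)(1 + (1.11) z + (0.47) z^2)
  [check: z-coef 1.11 - (0.4) = 0.71; z^2-coef 0.47 - (0.4)(1.11) = 0.026; z^3-coef -(0.4)(0.47) = -0.188.]
Remaining roots from the quadratic factor 1 + (1.11) z + (0.47) z^2:
  Set 1 + (1.11) z + (0.47) z^2 = 0, i.e. a z^2 + b z + c = 0 with a = 0.47, b = 1.11, c = 1.
  Discriminant D = b^2 - 4ac = (1.11)^2 - 4*(0.47)*1 = 1.2321 - (1.88) = -0.6479.
  D < 0, so the roots are the complex-conjugate pair z = (-b +/- i sqrt(-D)) / (2a) = -1.1809 +/- 0.8563i.
  For a conjugate pair |z|^2 = z * conj(z) = (product of roots) = c/a = 1/(0.47) = 2.12766, so |z| = sqrt(2.12766) = 1.4586 for both roots.
Moduli of all roots: 2.5000, 1.4586, 1.4586.
All moduli strictly greater than 1? Yes.
Verdict: Invertible.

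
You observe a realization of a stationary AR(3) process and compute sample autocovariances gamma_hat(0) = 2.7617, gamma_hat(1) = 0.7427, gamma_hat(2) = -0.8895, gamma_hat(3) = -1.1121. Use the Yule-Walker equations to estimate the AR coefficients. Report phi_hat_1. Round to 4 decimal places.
\hat\phi_{1} = 0.2910

The Yule-Walker equations for an AR(p) process read, in matrix form,
  Gamma_p phi = r_p,   with   (Gamma_p)_{ij} = gamma(|i - j|),
                       (r_p)_i = gamma(i),   i,j = 1..p.
Substitute the sample gammas (Toeplitz matrix and right-hand side of size 3):
  Gamma_p = [[2.7617, 0.7427, -0.8895], [0.7427, 2.7617, 0.7427], [-0.8895, 0.7427, 2.7617]]
  r_p     = [0.7427, -0.8895, -1.1121]
Written out (R1..R3):
  (R1) 2.7617 phi_1 + 0.7427 phi_2 - 0.8895 phi_3 = 0.7427
  (R2) 0.7427 phi_1 + 2.7617 phi_2 + 0.7427 phi_3 = -0.8895
  (R3) -0.8895 phi_1 + 0.7427 phi_2 + 2.7617 phi_3 = -1.1121
Gaussian elimination:
  R2 <- R2 - (0.7427/2.7617) R1 = R2 - (0.268929) R1:  2.561967 phi_2 + 0.981912 phi_3 = -1.089233
  R3 <- R3 - (-0.8895/2.7617) R1 = R3 - (-0.322084) R1:  0.981912 phi_2 + 2.475206 phi_3 = -0.872888
  R3 <- R3 - (0.981912/2.561967) R2 = R3 - (0.383265) R2:  2.098874 phi_3 = -0.455423
Back-substitution:
  phi_hat_3 = -0.455423 / 2.098874 = -0.216985
  phi_hat_2 = (-1.089233 - (0.981912)(-0.216985)) / 2.561967 = -0.341993
  phi_hat_1 = (0.7427 - (0.7427)(-0.341993) - (-0.8895)(-0.216985)) / 2.7617 = 0.291013
So phi_hat = [0.2910, -0.3420, -0.2170].
Therefore phi_hat_1 = 0.2910.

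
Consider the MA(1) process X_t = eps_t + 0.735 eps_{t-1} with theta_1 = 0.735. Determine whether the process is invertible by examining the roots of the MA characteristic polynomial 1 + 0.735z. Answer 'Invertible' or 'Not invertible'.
\text{Invertible}

The MA(q) characteristic polynomial is P(z) = 1 + 0.735z.
Invertibility requires all roots to lie outside the unit circle, i.e. |z| > 1 for every root.
This is linear in z: 1 + (0.735) z = 0  =>  z = -1/(0.735) = -1.360544,  |z| = 1.360544.
Moduli of all roots: 1.3605.
All moduli strictly greater than 1? Yes.
Verdict: Invertible.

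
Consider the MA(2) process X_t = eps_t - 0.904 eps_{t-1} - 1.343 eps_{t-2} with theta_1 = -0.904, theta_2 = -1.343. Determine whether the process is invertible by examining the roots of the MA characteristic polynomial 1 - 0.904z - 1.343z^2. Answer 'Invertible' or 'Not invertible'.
\text{Not invertible}

The MA(q) characteristic polynomial is P(z) = 1 - 0.904z - 1.343z^2.
Invertibility requires all roots to lie outside the unit circle, i.e. |z| > 1 for every root.
Set 1 + (-0.904) z + (-1.343) z^2 = 0, i.e. a z^2 + b z + c = 0 with a = -1.343, b = -0.904, c = 1.
Discriminant D = b^2 - 4ac = (-0.904)^2 - 4*(-1.343)*1 = 0.817216 - (-5.372) = 6.189216.
D >= 0, so the roots are real: z = (-b +/- sqrt(D)) / (2a) = (0.904 +/- 2.487813) / (-2.686).
  z_1 = (0.904 + 2.487813) / (-2.686) = -1.2628,   |z_1| = 1.2628.
  z_2 = (0.904 - 2.487813) / (-2.686) = 0.5897,   |z_2| = 0.5897.
Moduli of all roots: 1.2628, 0.5897.
All moduli strictly greater than 1? No.
Verdict: Not invertible.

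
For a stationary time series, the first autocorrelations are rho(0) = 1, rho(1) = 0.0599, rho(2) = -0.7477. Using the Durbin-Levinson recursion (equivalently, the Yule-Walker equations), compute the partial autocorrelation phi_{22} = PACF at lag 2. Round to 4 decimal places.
\phi_{22} = -0.7540

The PACF at lag k is phi_{kk}, the last component of the solution
to the Yule-Walker system G_k phi = r_k where
  (G_k)_{ij} = rho(|i - j|), (r_k)_i = rho(i), i,j = 1..k.
Equivalently, Durbin-Levinson gives phi_{kk} iteratively:
  phi_{11} = rho(1)
  phi_{kk} = [rho(k) - sum_{j=1..k-1} phi_{k-1,j} rho(k-j)]
            / [1 - sum_{j=1..k-1} phi_{k-1,j} rho(j)],
  phi_{k,j} = phi_{k-1,j} - phi_{kk} phi_{k-1,k-j},  j = 1..k-1.
Step k = 1:
  phi_11 = rho(1) = 0.0599.
Step k = 2:
  phi_22 = [rho(2) - phi_11 rho(1)] / [1 - phi_11 rho(1)] = [-0.7477 - (0.0599)(0.0599)] / [1 - (0.0599)(0.0599)]
         = -0.75128801 / 0.99641199 = -0.754.
Therefore phi_{22} = -0.7540.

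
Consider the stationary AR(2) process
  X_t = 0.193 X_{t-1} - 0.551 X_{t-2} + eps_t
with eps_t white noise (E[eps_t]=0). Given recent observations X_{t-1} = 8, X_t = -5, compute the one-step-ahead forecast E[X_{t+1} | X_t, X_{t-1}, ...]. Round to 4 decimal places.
E[X_{t+1} \mid \mathcal F_t] = -5.3730

For an AR(p) model X_t = c + sum_i phi_i X_{t-i} + eps_t, the
one-step-ahead conditional mean is
  E[X_{t+1} | X_t, ...] = c + sum_i phi_i X_{t+1-i}.
Substitute known values:
  E[X_{t+1} | ...] = (0.193) * (-5) + (-0.551) * (8)
                   = -5.3730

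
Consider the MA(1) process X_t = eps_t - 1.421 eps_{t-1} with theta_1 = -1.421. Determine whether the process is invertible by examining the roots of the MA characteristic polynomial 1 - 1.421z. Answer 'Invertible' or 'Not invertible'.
\text{Not invertible}

The MA(q) characteristic polynomial is P(z) = 1 - 1.421z.
Invertibility requires all roots to lie outside the unit circle, i.e. |z| > 1 for every root.
This is linear in z: 1 + (-1.421) z = 0  =>  z = -1/(-1.421) = 0.70373,  |z| = 0.70373.
Moduli of all roots: 0.7037.
All moduli strictly greater than 1? No.
Verdict: Not invertible.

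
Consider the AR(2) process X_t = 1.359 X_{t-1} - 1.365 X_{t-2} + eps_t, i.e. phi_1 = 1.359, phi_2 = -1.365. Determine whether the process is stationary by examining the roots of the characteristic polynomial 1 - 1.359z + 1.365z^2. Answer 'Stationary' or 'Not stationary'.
\text{Not stationary}

The AR(p) characteristic polynomial is P(z) = 1 - 1.359z + 1.365z^2.
Stationarity requires all roots to lie outside the unit circle, i.e. |z| > 1 for every root.
Set 1 + (-1.359) z + (1.365) z^2 = 0, i.e. a z^2 + b z + c = 0 with a = 1.365, b = -1.359, c = 1.
Discriminant D = b^2 - 4ac = (-1.359)^2 - 4*(1.365)*1 = 1.846881 - (5.46) = -3.613119.
D < 0, so the roots are the complex-conjugate pair z = (-b +/- i sqrt(-D)) / (2a) = 0.4978 +/- 0.6963i.
For a conjugate pair |z|^2 = z * conj(z) = (product of roots) = c/a = 1/(1.365) = 0.732601, so |z| = sqrt(0.732601) = 0.8559 for both roots.
Moduli of all roots: 0.8559, 0.8559.
All moduli strictly greater than 1? No.
Verdict: Not stationary.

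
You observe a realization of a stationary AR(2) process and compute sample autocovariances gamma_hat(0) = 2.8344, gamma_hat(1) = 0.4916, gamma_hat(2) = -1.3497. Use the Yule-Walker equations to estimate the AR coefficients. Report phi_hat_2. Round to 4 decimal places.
\hat\phi_{2} = -0.5220

The Yule-Walker equations for an AR(p) process read, in matrix form,
  Gamma_p phi = r_p,   with   (Gamma_p)_{ij} = gamma(|i - j|),
                       (r_p)_i = gamma(i),   i,j = 1..p.
Substitute the sample gammas (Toeplitz matrix and right-hand side of size 2):
  Gamma_p = [[2.8344, 0.4916], [0.4916, 2.8344]]
  r_p     = [0.4916, -1.3497]
Written out:
  2.8344 phi_1 + 0.4916 phi_2 = 0.4916
  0.4916 phi_1 + 2.8344 phi_2 = -1.3497
Solve by Cramer's rule:
  det = gamma(0)^2 - gamma(1)^2 = (2.8344)^2 - (0.4916)^2 = 8.03382336 - 0.24167056 = 7.7921528
  phi_hat_1 = [gamma(1) gamma(0) - gamma(1) gamma(2)] / det = [(0.4916)(2.8344) - (0.4916)(-1.3497)] / 7.7921528 = 2.05690356 / 7.7921528 = 0.264
  phi_hat_2 = [gamma(0) gamma(2) - gamma(1)^2] / det = [(2.8344)(-1.3497) - (0.4916)^2] / 7.7921528 = -4.06726024 / 7.7921528 = -0.522
So phi_hat = [0.2640, -0.5220].
Therefore phi_hat_2 = -0.5220.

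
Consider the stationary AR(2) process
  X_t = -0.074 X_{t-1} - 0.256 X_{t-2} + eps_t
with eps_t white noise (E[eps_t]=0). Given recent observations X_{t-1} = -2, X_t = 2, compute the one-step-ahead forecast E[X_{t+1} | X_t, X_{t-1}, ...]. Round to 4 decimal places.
E[X_{t+1} \mid \mathcal F_t] = 0.3640

For an AR(p) model X_t = c + sum_i phi_i X_{t-i} + eps_t, the
one-step-ahead conditional mean is
  E[X_{t+1} | X_t, ...] = c + sum_i phi_i X_{t+1-i}.
Substitute known values:
  E[X_{t+1} | ...] = (-0.074) * (2) + (-0.256) * (-2)
                   = 0.3640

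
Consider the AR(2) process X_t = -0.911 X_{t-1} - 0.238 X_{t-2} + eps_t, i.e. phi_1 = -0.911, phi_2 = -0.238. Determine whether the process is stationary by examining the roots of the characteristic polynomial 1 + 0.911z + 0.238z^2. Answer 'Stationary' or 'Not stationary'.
\text{Stationary}

The AR(p) characteristic polynomial is P(z) = 1 + 0.911z + 0.238z^2.
Stationarity requires all roots to lie outside the unit circle, i.e. |z| > 1 for every root.
Set 1 + (0.911) z + (0.238) z^2 = 0, i.e. a z^2 + b z + c = 0 with a = 0.238, b = 0.911, c = 1.
Discriminant D = b^2 - 4ac = (0.911)^2 - 4*(0.238)*1 = 0.829921 - (0.952) = -0.122079.
D < 0, so the roots are the complex-conjugate pair z = (-b +/- i sqrt(-D)) / (2a) = -1.9139 +/- 0.734i.
For a conjugate pair |z|^2 = z * conj(z) = (product of roots) = c/a = 1/(0.238) = 4.201681, so |z| = sqrt(4.201681) = 2.0498 for both roots.
Moduli of all roots: 2.0498, 2.0498.
All moduli strictly greater than 1? Yes.
Verdict: Stationary.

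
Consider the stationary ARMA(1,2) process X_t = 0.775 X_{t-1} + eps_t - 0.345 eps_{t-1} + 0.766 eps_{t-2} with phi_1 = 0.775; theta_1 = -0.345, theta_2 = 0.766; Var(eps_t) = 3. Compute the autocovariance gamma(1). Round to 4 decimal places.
\gamma(1) = 9.7426

Multiply the model equation by X_{t-k} and take expectations. With theta_0 = psi_0 = 1 and psi_j the MA(infinity) weights, this gives
  gamma(k) - sum_i phi_i gamma(k-i) = c_k,
  c_k = sigma^2 * sum_{j=k..q} theta_j psi_{j-k}   (c_k = 0 for k > q),
using gamma(-m) = gamma(m).
psi-weights needed (psi_j = theta_j + sum_i phi_i psi_{j-i}):
  psi_1 = theta_1 + phi_1 = -0.345 + (0.775) = 0.43
  psi_2 = theta_2 + phi_1 psi_1 = 0.766 + (0.775)(0.43) = 1.09925
Right-hand sides:
  c_0 = sigma^2 (1 + theta_1 psi_1 + theta_2 psi_2) = 3 * (1 + (-0.345)(0.43) + (0.766)(1.09925)) = 3 * 1.693676 = 5.081027
  c_1 = sigma^2 (theta_1 + theta_2 psi_1) = 3 * (-0.345 + (0.766)(0.43)) = -0.04686
  c_2 = sigma^2 theta_2 = 3 * (0.766) = 2.298
Equations for k = 0 and k = 1 (AR order 1):
  gamma(0) = phi_1 gamma(1) + c_0
  gamma(1) = phi_1 gamma(0) + c_1
Substituting the second into the first: gamma(0) (1 - phi_1^2) = c_0 + phi_1 c_1, so
  gamma(0) = (c_0 + phi_1 c_1) / (1 - phi_1^2) = (5.081027 + (0.775)(-0.04686)) / (1 - (0.775)^2) = 5.04471 / 0.399375 = 12.631512.
  gamma(1) = phi_1 gamma(0) + c_1 = (0.775)(12.631512) + (-0.04686) = 9.742562.
Therefore gamma(1) = 9.7426 (to 4 decimal places).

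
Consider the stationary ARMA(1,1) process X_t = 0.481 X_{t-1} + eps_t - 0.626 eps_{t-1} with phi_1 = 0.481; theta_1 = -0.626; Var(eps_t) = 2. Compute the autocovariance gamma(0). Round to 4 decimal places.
\gamma(0) = 2.0547

Multiply the model equation by X_{t-k} and take expectations. With theta_0 = psi_0 = 1 and psi_j the MA(infinity) weights, this gives
  gamma(k) - sum_i phi_i gamma(k-i) = c_k,
  c_k = sigma^2 * sum_{j=k..q} theta_j psi_{j-k}   (c_k = 0 for k > q),
using gamma(-m) = gamma(m).
psi-weights needed (psi_j = theta_j + sum_i phi_i psi_{j-i}):
  psi_1 = theta_1 + phi_1 = -0.626 + (0.481) = -0.145
Right-hand sides:
  c_0 = sigma^2 (1 + theta_1 psi_1) = 2 * (1 + (-0.626)(-0.145)) = 2 * 1.09077 = 2.18154
  c_1 = sigma^2 theta_1 = 2 * (-0.626) = -1.252
  c_2 = 0
Equations for k = 0 and k = 1 (AR order 1):
  gamma(0) = phi_1 gamma(1) + c_0
  gamma(1) = phi_1 gamma(0) + c_1
Substituting the second into the first: gamma(0) (1 - phi_1^2) = c_0 + phi_1 c_1, so
  gamma(0) = (c_0 + phi_1 c_1) / (1 - phi_1^2) = (2.18154 + (0.481)(-1.252)) / (1 - (0.481)^2) = 1.579328 / 0.768639 = 2.054707.
Therefore gamma(0) = 2.0547 (to 4 decimal places).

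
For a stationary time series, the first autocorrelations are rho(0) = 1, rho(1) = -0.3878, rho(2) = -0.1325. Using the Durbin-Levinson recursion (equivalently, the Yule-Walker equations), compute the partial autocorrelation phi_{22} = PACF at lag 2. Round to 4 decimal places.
\phi_{22} = -0.3330

The PACF at lag k is phi_{kk}, the last component of the solution
to the Yule-Walker system G_k phi = r_k where
  (G_k)_{ij} = rho(|i - j|), (r_k)_i = rho(i), i,j = 1..k.
Equivalently, Durbin-Levinson gives phi_{kk} iteratively:
  phi_{11} = rho(1)
  phi_{kk} = [rho(k) - sum_{j=1..k-1} phi_{k-1,j} rho(k-j)]
            / [1 - sum_{j=1..k-1} phi_{k-1,j} rho(j)],
  phi_{k,j} = phi_{k-1,j} - phi_{kk} phi_{k-1,k-j},  j = 1..k-1.
Step k = 1:
  phi_11 = rho(1) = -0.3878.
Step k = 2:
  phi_22 = [rho(2) - phi_11 rho(1)] / [1 - phi_11 rho(1)] = [-0.1325 - (-0.3878)(-0.3878)] / [1 - (-0.3878)(-0.3878)]
         = -0.28288884 / 0.84961116 = -0.333.
Therefore phi_{22} = -0.3330.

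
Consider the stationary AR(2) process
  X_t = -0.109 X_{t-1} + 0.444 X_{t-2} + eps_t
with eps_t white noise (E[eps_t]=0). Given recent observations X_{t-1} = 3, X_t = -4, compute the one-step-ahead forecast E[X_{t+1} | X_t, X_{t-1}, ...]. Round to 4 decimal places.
E[X_{t+1} \mid \mathcal F_t] = 1.7680

For an AR(p) model X_t = c + sum_i phi_i X_{t-i} + eps_t, the
one-step-ahead conditional mean is
  E[X_{t+1} | X_t, ...] = c + sum_i phi_i X_{t+1-i}.
Substitute known values:
  E[X_{t+1} | ...] = (-0.109) * (-4) + (0.444) * (3)
                   = 1.7680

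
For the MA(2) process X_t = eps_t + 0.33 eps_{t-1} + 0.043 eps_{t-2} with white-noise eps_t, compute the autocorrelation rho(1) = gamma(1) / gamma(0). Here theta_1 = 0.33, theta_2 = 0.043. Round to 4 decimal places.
\rho(1) = 0.3099

For an MA(q) process with theta_0 = 1, the autocovariance is
  gamma(k) = sigma^2 * sum_{i=0..q-k} theta_i * theta_{i+k},
and rho(k) = gamma(k) / gamma(0). Sigma^2 cancels.
  numerator   = (1)*(0.33) + (0.33)*(0.043) = 0.34419.
  denominator = (1)^2 + (0.33)^2 + (0.043)^2 = 1.110749.
  rho(1) = 0.34419 / 1.110749 = 0.3099.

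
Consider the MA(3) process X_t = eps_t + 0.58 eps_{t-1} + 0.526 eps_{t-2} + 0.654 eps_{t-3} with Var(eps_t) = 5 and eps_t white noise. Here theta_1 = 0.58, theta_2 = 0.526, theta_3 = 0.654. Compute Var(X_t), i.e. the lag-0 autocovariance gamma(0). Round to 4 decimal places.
\gamma(0) = 10.2040

For an MA(q) process X_t = eps_t + sum_i theta_i eps_{t-i} with
Var(eps_t) = sigma^2, the variance is
  gamma(0) = sigma^2 * (1 + sum_i theta_i^2).
  sum_i theta_i^2 = (0.58)^2 + (0.526)^2 + (0.654)^2 = 0.3364 + 0.276676 + 0.427716 = 1.040792.
  gamma(0) = 5 * (1 + 1.040792) = 5 * 2.040792 = 10.20396, which rounds to 10.2040.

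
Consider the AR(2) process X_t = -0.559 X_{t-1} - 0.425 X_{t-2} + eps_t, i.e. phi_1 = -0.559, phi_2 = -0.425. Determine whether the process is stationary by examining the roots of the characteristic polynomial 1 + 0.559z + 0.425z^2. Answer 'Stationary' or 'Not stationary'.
\text{Stationary}

The AR(p) characteristic polynomial is P(z) = 1 + 0.559z + 0.425z^2.
Stationarity requires all roots to lie outside the unit circle, i.e. |z| > 1 for every root.
Set 1 + (0.559) z + (0.425) z^2 = 0, i.e. a z^2 + b z + c = 0 with a = 0.425, b = 0.559, c = 1.
Discriminant D = b^2 - 4ac = (0.559)^2 - 4*(0.425)*1 = 0.312481 - (1.7) = -1.387519.
D < 0, so the roots are the complex-conjugate pair z = (-b +/- i sqrt(-D)) / (2a) = -0.6576 +/- 1.3858i.
For a conjugate pair |z|^2 = z * conj(z) = (product of roots) = c/a = 1/(0.425) = 2.352941, so |z| = sqrt(2.352941) = 1.5339 for both roots.
Moduli of all roots: 1.5339, 1.5339.
All moduli strictly greater than 1? Yes.
Verdict: Stationary.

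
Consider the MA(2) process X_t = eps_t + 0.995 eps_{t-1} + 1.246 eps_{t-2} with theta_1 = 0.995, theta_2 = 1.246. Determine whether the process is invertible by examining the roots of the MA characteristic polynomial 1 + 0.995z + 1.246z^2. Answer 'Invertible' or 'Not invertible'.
\text{Not invertible}

The MA(q) characteristic polynomial is P(z) = 1 + 0.995z + 1.246z^2.
Invertibility requires all roots to lie outside the unit circle, i.e. |z| > 1 for every root.
Set 1 + (0.995) z + (1.246) z^2 = 0, i.e. a z^2 + b z + c = 0 with a = 1.246, b = 0.995, c = 1.
Discriminant D = b^2 - 4ac = (0.995)^2 - 4*(1.246)*1 = 0.990025 - (4.984) = -3.993975.
D < 0, so the roots are the complex-conjugate pair z = (-b +/- i sqrt(-D)) / (2a) = -0.3993 +/- 0.802i.
For a conjugate pair |z|^2 = z * conj(z) = (product of roots) = c/a = 1/(1.246) = 0.802568, so |z| = sqrt(0.802568) = 0.8959 for both roots.
Moduli of all roots: 0.8959, 0.8959.
All moduli strictly greater than 1? No.
Verdict: Not invertible.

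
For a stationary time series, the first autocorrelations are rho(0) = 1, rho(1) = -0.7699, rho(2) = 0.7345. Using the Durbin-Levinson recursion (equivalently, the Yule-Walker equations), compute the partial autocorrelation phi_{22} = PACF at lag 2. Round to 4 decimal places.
\phi_{22} = 0.3481

The PACF at lag k is phi_{kk}, the last component of the solution
to the Yule-Walker system G_k phi = r_k where
  (G_k)_{ij} = rho(|i - j|), (r_k)_i = rho(i), i,j = 1..k.
Equivalently, Durbin-Levinson gives phi_{kk} iteratively:
  phi_{11} = rho(1)
  phi_{kk} = [rho(k) - sum_{j=1..k-1} phi_{k-1,j} rho(k-j)]
            / [1 - sum_{j=1..k-1} phi_{k-1,j} rho(j)],
  phi_{k,j} = phi_{k-1,j} - phi_{kk} phi_{k-1,k-j},  j = 1..k-1.
Step k = 1:
  phi_11 = rho(1) = -0.7699.
Step k = 2:
  phi_22 = [rho(2) - phi_11 rho(1)] / [1 - phi_11 rho(1)] = [0.7345 - (-0.7699)(-0.7699)] / [1 - (-0.7699)(-0.7699)]
         = 0.14175399 / 0.40725399 = 0.3481.
Therefore phi_{22} = 0.3481.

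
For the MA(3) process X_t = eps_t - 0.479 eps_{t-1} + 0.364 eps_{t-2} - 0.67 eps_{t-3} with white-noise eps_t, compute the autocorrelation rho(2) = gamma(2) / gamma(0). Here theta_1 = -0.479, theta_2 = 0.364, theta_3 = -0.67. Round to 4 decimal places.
\rho(2) = 0.3782

For an MA(q) process with theta_0 = 1, the autocovariance is
  gamma(k) = sigma^2 * sum_{i=0..q-k} theta_i * theta_{i+k},
and rho(k) = gamma(k) / gamma(0). Sigma^2 cancels.
  numerator   = (1)*(0.364) + (-0.479)*(-0.67) = 0.68493.
  denominator = (1)^2 + (-0.479)^2 + (0.364)^2 + (-0.67)^2 = 1.810837.
  rho(2) = 0.68493 / 1.810837 = 0.3782.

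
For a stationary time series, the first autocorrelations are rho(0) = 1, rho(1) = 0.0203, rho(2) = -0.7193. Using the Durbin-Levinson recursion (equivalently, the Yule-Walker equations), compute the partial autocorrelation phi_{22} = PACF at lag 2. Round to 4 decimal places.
\phi_{22} = -0.7200

The PACF at lag k is phi_{kk}, the last component of the solution
to the Yule-Walker system G_k phi = r_k where
  (G_k)_{ij} = rho(|i - j|), (r_k)_i = rho(i), i,j = 1..k.
Equivalently, Durbin-Levinson gives phi_{kk} iteratively:
  phi_{11} = rho(1)
  phi_{kk} = [rho(k) - sum_{j=1..k-1} phi_{k-1,j} rho(k-j)]
            / [1 - sum_{j=1..k-1} phi_{k-1,j} rho(j)],
  phi_{k,j} = phi_{k-1,j} - phi_{kk} phi_{k-1,k-j},  j = 1..k-1.
Step k = 1:
  phi_11 = rho(1) = 0.0203.
Step k = 2:
  phi_22 = [rho(2) - phi_11 rho(1)] / [1 - phi_11 rho(1)] = [-0.7193 - (0.0203)(0.0203)] / [1 - (0.0203)(0.0203)]
         = -0.71971209 / 0.99958791 = -0.72.
Therefore phi_{22} = -0.7200.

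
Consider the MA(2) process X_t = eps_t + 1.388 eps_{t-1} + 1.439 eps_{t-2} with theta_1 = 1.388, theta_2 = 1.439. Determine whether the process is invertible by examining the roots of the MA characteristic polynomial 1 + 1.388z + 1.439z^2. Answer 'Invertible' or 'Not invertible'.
\text{Not invertible}

The MA(q) characteristic polynomial is P(z) = 1 + 1.388z + 1.439z^2.
Invertibility requires all roots to lie outside the unit circle, i.e. |z| > 1 for every root.
Set 1 + (1.388) z + (1.439) z^2 = 0, i.e. a z^2 + b z + c = 0 with a = 1.439, b = 1.388, c = 1.
Discriminant D = b^2 - 4ac = (1.388)^2 - 4*(1.439)*1 = 1.926544 - (5.756) = -3.829456.
D < 0, so the roots are the complex-conjugate pair z = (-b +/- i sqrt(-D)) / (2a) = -0.4823 +/- 0.68i.
For a conjugate pair |z|^2 = z * conj(z) = (product of roots) = c/a = 1/(1.439) = 0.694927, so |z| = sqrt(0.694927) = 0.8336 for both roots.
Moduli of all roots: 0.8336, 0.8336.
All moduli strictly greater than 1? No.
Verdict: Not invertible.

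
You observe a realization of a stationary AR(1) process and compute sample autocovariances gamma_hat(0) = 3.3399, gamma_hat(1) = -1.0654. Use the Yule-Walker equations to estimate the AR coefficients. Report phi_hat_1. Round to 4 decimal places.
\hat\phi_{1} = -0.3190

The Yule-Walker equations for an AR(p) process read, in matrix form,
  Gamma_p phi = r_p,   with   (Gamma_p)_{ij} = gamma(|i - j|),
                       (r_p)_i = gamma(i),   i,j = 1..p.
Substitute the sample gammas (Toeplitz matrix and right-hand side of size 1):
  Gamma_p = [[3.3399]]
  r_p     = [-1.0654]
With p = 1 this is the single equation gamma(0) phi_1 = gamma(1):
  phi_hat_1 = gamma(1) / gamma(0) = -1.0654 / 3.3399 = -0.3190.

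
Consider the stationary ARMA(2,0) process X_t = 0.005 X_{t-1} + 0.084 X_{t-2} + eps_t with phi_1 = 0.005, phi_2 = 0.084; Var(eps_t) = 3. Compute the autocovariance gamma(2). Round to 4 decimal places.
\gamma(2) = 0.2539

Multiply the model equation by X_{t-k} and take expectations. With theta_0 = psi_0 = 1 and psi_j the MA(infinity) weights, this gives
  gamma(k) - sum_i phi_i gamma(k-i) = c_k,
  c_k = sigma^2 * sum_{j=k..q} theta_j psi_{j-k}   (c_k = 0 for k > q),
using gamma(-m) = gamma(m).
Pure AR (q = 0): c_0 = sigma^2 = 3, c_k = 0 for k >= 1.
Equations for k = 0, 1, 2 (AR order 2, c_2 = 0):
  (E0) gamma(0) = phi_1 gamma(1) + phi_2 gamma(2) + c_0
  (E1) gamma(1) = phi_1 gamma(0) + phi_2 gamma(1) + c_1
  (E2) gamma(2) = phi_1 gamma(1) + phi_2 gamma(0)
From (E1): gamma(1) = A gamma(0) + B with
  A = phi_1 / (1 - phi_2) = 0.005 / 0.916 = 0.005459,   B = c_1 / (1 - phi_2) = 0 / 0.916 = 0.
Insert (E2) into (E0): gamma(0) (1 - phi_2^2) = phi_1 (1 + phi_2) gamma(1) + c_0.
  phi_1 (1 + phi_2) = (0.005)(1.084) = 0.00542,   1 - phi_2^2 = 0.992944.
Replace gamma(1) by A gamma(0) + B and collect gamma(0):
  gamma(0) [0.992944 - (0.00542)(0.005459)] = c_0 = 3
  gamma(0) * 0.992914 = 3
  gamma(0) = 3 / 0.992914 = 3.021408.
  gamma(1) = A gamma(0) = (0.005459)(3.021408) = 0.016492.
  gamma(2) = phi_1 gamma(1) + phi_2 gamma(0) = (0.005)(0.016492) + (0.084)(3.021408) = 0.253881.
Therefore gamma(2) = 0.2539 (to 4 decimal places).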